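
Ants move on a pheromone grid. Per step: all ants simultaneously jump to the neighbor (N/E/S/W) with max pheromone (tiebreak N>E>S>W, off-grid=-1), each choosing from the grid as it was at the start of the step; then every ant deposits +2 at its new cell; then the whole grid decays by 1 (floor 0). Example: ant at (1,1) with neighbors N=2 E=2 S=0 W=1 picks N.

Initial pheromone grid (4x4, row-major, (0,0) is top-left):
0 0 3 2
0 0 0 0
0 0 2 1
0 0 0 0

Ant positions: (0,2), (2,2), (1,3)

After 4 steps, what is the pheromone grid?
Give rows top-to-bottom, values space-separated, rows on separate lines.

After step 1: ants at (0,3),(2,3),(0,3)
  0 0 2 5
  0 0 0 0
  0 0 1 2
  0 0 0 0
After step 2: ants at (0,2),(2,2),(0,2)
  0 0 5 4
  0 0 0 0
  0 0 2 1
  0 0 0 0
After step 3: ants at (0,3),(2,3),(0,3)
  0 0 4 7
  0 0 0 0
  0 0 1 2
  0 0 0 0
After step 4: ants at (0,2),(2,2),(0,2)
  0 0 7 6
  0 0 0 0
  0 0 2 1
  0 0 0 0

0 0 7 6
0 0 0 0
0 0 2 1
0 0 0 0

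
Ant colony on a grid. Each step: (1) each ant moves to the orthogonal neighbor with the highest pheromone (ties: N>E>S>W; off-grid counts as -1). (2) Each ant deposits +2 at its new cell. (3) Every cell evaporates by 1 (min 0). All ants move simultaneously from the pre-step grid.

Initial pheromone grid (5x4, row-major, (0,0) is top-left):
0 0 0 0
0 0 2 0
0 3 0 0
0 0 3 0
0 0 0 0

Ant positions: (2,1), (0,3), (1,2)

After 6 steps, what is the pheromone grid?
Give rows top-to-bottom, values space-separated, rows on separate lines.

After step 1: ants at (1,1),(1,3),(0,2)
  0 0 1 0
  0 1 1 1
  0 2 0 0
  0 0 2 0
  0 0 0 0
After step 2: ants at (2,1),(1,2),(1,2)
  0 0 0 0
  0 0 4 0
  0 3 0 0
  0 0 1 0
  0 0 0 0
After step 3: ants at (1,1),(0,2),(0,2)
  0 0 3 0
  0 1 3 0
  0 2 0 0
  0 0 0 0
  0 0 0 0
After step 4: ants at (1,2),(1,2),(1,2)
  0 0 2 0
  0 0 8 0
  0 1 0 0
  0 0 0 0
  0 0 0 0
After step 5: ants at (0,2),(0,2),(0,2)
  0 0 7 0
  0 0 7 0
  0 0 0 0
  0 0 0 0
  0 0 0 0
After step 6: ants at (1,2),(1,2),(1,2)
  0 0 6 0
  0 0 12 0
  0 0 0 0
  0 0 0 0
  0 0 0 0

0 0 6 0
0 0 12 0
0 0 0 0
0 0 0 0
0 0 0 0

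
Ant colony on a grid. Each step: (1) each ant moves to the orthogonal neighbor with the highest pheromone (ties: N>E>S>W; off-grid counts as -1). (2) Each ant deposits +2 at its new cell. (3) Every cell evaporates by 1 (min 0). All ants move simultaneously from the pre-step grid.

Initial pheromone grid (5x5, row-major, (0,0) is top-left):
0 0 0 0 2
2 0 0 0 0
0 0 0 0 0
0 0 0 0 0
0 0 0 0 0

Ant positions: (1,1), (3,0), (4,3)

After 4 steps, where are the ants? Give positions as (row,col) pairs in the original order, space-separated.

Step 1: ant0:(1,1)->W->(1,0) | ant1:(3,0)->N->(2,0) | ant2:(4,3)->N->(3,3)
  grid max=3 at (1,0)
Step 2: ant0:(1,0)->S->(2,0) | ant1:(2,0)->N->(1,0) | ant2:(3,3)->N->(2,3)
  grid max=4 at (1,0)
Step 3: ant0:(2,0)->N->(1,0) | ant1:(1,0)->S->(2,0) | ant2:(2,3)->N->(1,3)
  grid max=5 at (1,0)
Step 4: ant0:(1,0)->S->(2,0) | ant1:(2,0)->N->(1,0) | ant2:(1,3)->N->(0,3)
  grid max=6 at (1,0)

(2,0) (1,0) (0,3)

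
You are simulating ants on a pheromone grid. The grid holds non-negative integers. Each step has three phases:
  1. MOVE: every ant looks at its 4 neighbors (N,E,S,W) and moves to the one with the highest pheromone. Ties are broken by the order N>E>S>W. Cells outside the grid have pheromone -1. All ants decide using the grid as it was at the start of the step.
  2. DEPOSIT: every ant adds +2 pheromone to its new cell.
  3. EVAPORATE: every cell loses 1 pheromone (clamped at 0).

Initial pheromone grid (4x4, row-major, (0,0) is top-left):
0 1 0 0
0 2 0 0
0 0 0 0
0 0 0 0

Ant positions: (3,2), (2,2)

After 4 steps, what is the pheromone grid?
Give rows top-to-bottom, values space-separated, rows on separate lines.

After step 1: ants at (2,2),(1,2)
  0 0 0 0
  0 1 1 0
  0 0 1 0
  0 0 0 0
After step 2: ants at (1,2),(2,2)
  0 0 0 0
  0 0 2 0
  0 0 2 0
  0 0 0 0
After step 3: ants at (2,2),(1,2)
  0 0 0 0
  0 0 3 0
  0 0 3 0
  0 0 0 0
After step 4: ants at (1,2),(2,2)
  0 0 0 0
  0 0 4 0
  0 0 4 0
  0 0 0 0

0 0 0 0
0 0 4 0
0 0 4 0
0 0 0 0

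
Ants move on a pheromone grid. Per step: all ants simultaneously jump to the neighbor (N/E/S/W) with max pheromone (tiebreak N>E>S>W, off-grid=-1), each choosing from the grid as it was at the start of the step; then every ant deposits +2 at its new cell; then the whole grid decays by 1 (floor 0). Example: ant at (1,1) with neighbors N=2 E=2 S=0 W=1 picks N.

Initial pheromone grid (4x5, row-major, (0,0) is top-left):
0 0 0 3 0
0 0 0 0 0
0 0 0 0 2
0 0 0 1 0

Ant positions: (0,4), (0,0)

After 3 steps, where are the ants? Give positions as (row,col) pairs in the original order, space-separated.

Step 1: ant0:(0,4)->W->(0,3) | ant1:(0,0)->E->(0,1)
  grid max=4 at (0,3)
Step 2: ant0:(0,3)->E->(0,4) | ant1:(0,1)->E->(0,2)
  grid max=3 at (0,3)
Step 3: ant0:(0,4)->W->(0,3) | ant1:(0,2)->E->(0,3)
  grid max=6 at (0,3)

(0,3) (0,3)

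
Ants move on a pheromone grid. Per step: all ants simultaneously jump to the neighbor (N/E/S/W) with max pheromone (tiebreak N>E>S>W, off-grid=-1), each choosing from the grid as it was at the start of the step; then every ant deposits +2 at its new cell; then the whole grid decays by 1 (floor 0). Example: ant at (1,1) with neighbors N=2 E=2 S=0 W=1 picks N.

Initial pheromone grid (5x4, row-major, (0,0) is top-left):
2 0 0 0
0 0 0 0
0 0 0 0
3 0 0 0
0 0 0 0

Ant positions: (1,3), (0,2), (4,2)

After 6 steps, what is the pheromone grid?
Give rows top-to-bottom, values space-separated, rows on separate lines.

After step 1: ants at (0,3),(0,3),(3,2)
  1 0 0 3
  0 0 0 0
  0 0 0 0
  2 0 1 0
  0 0 0 0
After step 2: ants at (1,3),(1,3),(2,2)
  0 0 0 2
  0 0 0 3
  0 0 1 0
  1 0 0 0
  0 0 0 0
After step 3: ants at (0,3),(0,3),(1,2)
  0 0 0 5
  0 0 1 2
  0 0 0 0
  0 0 0 0
  0 0 0 0
After step 4: ants at (1,3),(1,3),(1,3)
  0 0 0 4
  0 0 0 7
  0 0 0 0
  0 0 0 0
  0 0 0 0
After step 5: ants at (0,3),(0,3),(0,3)
  0 0 0 9
  0 0 0 6
  0 0 0 0
  0 0 0 0
  0 0 0 0
After step 6: ants at (1,3),(1,3),(1,3)
  0 0 0 8
  0 0 0 11
  0 0 0 0
  0 0 0 0
  0 0 0 0

0 0 0 8
0 0 0 11
0 0 0 0
0 0 0 0
0 0 0 0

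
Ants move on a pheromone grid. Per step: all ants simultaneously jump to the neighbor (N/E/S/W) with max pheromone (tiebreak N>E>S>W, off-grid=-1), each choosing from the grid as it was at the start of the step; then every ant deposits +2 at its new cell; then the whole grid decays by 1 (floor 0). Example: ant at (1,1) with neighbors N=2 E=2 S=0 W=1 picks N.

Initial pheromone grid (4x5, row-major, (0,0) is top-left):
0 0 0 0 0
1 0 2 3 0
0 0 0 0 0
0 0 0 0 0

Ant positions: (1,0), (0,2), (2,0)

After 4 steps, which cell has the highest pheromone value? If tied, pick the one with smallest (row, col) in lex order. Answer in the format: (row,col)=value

Answer: (1,0)=5

Derivation:
Step 1: ant0:(1,0)->N->(0,0) | ant1:(0,2)->S->(1,2) | ant2:(2,0)->N->(1,0)
  grid max=3 at (1,2)
Step 2: ant0:(0,0)->S->(1,0) | ant1:(1,2)->E->(1,3) | ant2:(1,0)->N->(0,0)
  grid max=3 at (1,0)
Step 3: ant0:(1,0)->N->(0,0) | ant1:(1,3)->W->(1,2) | ant2:(0,0)->S->(1,0)
  grid max=4 at (1,0)
Step 4: ant0:(0,0)->S->(1,0) | ant1:(1,2)->E->(1,3) | ant2:(1,0)->N->(0,0)
  grid max=5 at (1,0)
Final grid:
  4 0 0 0 0
  5 0 2 3 0
  0 0 0 0 0
  0 0 0 0 0
Max pheromone 5 at (1,0)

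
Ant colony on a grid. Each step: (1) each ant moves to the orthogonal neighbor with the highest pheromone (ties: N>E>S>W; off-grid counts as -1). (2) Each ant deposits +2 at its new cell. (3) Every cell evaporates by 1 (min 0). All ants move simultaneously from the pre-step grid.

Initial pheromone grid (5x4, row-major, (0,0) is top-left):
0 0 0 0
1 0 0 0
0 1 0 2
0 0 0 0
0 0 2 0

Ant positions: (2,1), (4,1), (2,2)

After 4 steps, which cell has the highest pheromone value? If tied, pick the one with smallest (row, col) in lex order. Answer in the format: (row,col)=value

Answer: (2,3)=2

Derivation:
Step 1: ant0:(2,1)->N->(1,1) | ant1:(4,1)->E->(4,2) | ant2:(2,2)->E->(2,3)
  grid max=3 at (2,3)
Step 2: ant0:(1,1)->N->(0,1) | ant1:(4,2)->N->(3,2) | ant2:(2,3)->N->(1,3)
  grid max=2 at (2,3)
Step 3: ant0:(0,1)->E->(0,2) | ant1:(3,2)->S->(4,2) | ant2:(1,3)->S->(2,3)
  grid max=3 at (2,3)
Step 4: ant0:(0,2)->E->(0,3) | ant1:(4,2)->N->(3,2) | ant2:(2,3)->N->(1,3)
  grid max=2 at (2,3)
Final grid:
  0 0 0 1
  0 0 0 1
  0 0 0 2
  0 0 1 0
  0 0 2 0
Max pheromone 2 at (2,3)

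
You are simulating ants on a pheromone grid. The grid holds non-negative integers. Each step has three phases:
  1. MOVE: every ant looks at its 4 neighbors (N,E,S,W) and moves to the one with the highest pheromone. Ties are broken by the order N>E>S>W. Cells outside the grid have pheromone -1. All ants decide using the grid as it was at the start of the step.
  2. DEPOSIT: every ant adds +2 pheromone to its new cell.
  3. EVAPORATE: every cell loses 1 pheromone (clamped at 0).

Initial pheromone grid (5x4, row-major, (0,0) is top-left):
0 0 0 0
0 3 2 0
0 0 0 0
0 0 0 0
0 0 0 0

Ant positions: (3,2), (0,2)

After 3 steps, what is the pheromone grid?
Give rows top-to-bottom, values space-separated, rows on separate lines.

After step 1: ants at (2,2),(1,2)
  0 0 0 0
  0 2 3 0
  0 0 1 0
  0 0 0 0
  0 0 0 0
After step 2: ants at (1,2),(1,1)
  0 0 0 0
  0 3 4 0
  0 0 0 0
  0 0 0 0
  0 0 0 0
After step 3: ants at (1,1),(1,2)
  0 0 0 0
  0 4 5 0
  0 0 0 0
  0 0 0 0
  0 0 0 0

0 0 0 0
0 4 5 0
0 0 0 0
0 0 0 0
0 0 0 0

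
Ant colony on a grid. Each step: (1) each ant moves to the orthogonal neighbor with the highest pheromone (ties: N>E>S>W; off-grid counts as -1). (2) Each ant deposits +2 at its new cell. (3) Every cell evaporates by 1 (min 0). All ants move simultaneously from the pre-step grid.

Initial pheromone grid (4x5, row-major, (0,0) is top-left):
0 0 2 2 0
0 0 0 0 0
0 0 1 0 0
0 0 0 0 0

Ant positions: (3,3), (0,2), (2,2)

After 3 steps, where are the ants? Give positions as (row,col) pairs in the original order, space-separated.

Step 1: ant0:(3,3)->N->(2,3) | ant1:(0,2)->E->(0,3) | ant2:(2,2)->N->(1,2)
  grid max=3 at (0,3)
Step 2: ant0:(2,3)->N->(1,3) | ant1:(0,3)->W->(0,2) | ant2:(1,2)->N->(0,2)
  grid max=4 at (0,2)
Step 3: ant0:(1,3)->N->(0,3) | ant1:(0,2)->E->(0,3) | ant2:(0,2)->E->(0,3)
  grid max=7 at (0,3)

(0,3) (0,3) (0,3)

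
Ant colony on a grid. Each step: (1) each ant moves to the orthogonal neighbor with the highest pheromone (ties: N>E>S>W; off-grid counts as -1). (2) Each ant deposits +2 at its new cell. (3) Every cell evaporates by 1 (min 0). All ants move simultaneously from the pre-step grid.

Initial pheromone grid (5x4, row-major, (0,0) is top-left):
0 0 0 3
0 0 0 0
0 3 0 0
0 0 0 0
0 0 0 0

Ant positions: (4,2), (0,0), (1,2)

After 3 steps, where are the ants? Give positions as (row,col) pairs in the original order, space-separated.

Step 1: ant0:(4,2)->N->(3,2) | ant1:(0,0)->E->(0,1) | ant2:(1,2)->N->(0,2)
  grid max=2 at (0,3)
Step 2: ant0:(3,2)->N->(2,2) | ant1:(0,1)->E->(0,2) | ant2:(0,2)->E->(0,3)
  grid max=3 at (0,3)
Step 3: ant0:(2,2)->W->(2,1) | ant1:(0,2)->E->(0,3) | ant2:(0,3)->W->(0,2)
  grid max=4 at (0,3)

(2,1) (0,3) (0,2)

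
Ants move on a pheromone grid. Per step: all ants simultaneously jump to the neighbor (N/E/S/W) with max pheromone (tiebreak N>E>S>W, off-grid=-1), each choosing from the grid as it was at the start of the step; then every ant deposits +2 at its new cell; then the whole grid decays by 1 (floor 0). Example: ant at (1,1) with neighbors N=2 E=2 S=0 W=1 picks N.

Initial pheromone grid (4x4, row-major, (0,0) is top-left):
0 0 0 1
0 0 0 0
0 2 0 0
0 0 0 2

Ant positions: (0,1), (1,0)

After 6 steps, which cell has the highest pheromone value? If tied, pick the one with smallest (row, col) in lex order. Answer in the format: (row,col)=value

Answer: (0,3)=5

Derivation:
Step 1: ant0:(0,1)->E->(0,2) | ant1:(1,0)->N->(0,0)
  grid max=1 at (0,0)
Step 2: ant0:(0,2)->E->(0,3) | ant1:(0,0)->E->(0,1)
  grid max=1 at (0,1)
Step 3: ant0:(0,3)->S->(1,3) | ant1:(0,1)->E->(0,2)
  grid max=1 at (0,2)
Step 4: ant0:(1,3)->N->(0,3) | ant1:(0,2)->E->(0,3)
  grid max=3 at (0,3)
Step 5: ant0:(0,3)->S->(1,3) | ant1:(0,3)->S->(1,3)
  grid max=3 at (1,3)
Step 6: ant0:(1,3)->N->(0,3) | ant1:(1,3)->N->(0,3)
  grid max=5 at (0,3)
Final grid:
  0 0 0 5
  0 0 0 2
  0 0 0 0
  0 0 0 0
Max pheromone 5 at (0,3)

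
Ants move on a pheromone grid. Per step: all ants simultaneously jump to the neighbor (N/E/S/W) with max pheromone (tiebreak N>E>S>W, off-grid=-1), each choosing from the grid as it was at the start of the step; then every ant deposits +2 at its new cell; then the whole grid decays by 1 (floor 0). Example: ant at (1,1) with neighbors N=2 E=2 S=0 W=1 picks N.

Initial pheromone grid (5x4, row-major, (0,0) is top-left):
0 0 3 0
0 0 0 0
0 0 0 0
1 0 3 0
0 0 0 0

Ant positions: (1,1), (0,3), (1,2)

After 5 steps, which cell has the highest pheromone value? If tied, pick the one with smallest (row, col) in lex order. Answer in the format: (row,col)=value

Answer: (0,2)=14

Derivation:
Step 1: ant0:(1,1)->N->(0,1) | ant1:(0,3)->W->(0,2) | ant2:(1,2)->N->(0,2)
  grid max=6 at (0,2)
Step 2: ant0:(0,1)->E->(0,2) | ant1:(0,2)->W->(0,1) | ant2:(0,2)->W->(0,1)
  grid max=7 at (0,2)
Step 3: ant0:(0,2)->W->(0,1) | ant1:(0,1)->E->(0,2) | ant2:(0,1)->E->(0,2)
  grid max=10 at (0,2)
Step 4: ant0:(0,1)->E->(0,2) | ant1:(0,2)->W->(0,1) | ant2:(0,2)->W->(0,1)
  grid max=11 at (0,2)
Step 5: ant0:(0,2)->W->(0,1) | ant1:(0,1)->E->(0,2) | ant2:(0,1)->E->(0,2)
  grid max=14 at (0,2)
Final grid:
  0 9 14 0
  0 0 0 0
  0 0 0 0
  0 0 0 0
  0 0 0 0
Max pheromone 14 at (0,2)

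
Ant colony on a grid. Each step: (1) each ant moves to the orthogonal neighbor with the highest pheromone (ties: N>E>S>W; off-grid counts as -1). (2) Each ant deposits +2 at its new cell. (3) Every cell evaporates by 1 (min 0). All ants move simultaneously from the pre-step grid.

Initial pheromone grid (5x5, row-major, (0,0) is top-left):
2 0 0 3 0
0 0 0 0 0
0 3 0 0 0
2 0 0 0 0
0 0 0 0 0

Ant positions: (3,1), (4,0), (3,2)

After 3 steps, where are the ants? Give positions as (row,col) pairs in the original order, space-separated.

Step 1: ant0:(3,1)->N->(2,1) | ant1:(4,0)->N->(3,0) | ant2:(3,2)->N->(2,2)
  grid max=4 at (2,1)
Step 2: ant0:(2,1)->E->(2,2) | ant1:(3,0)->N->(2,0) | ant2:(2,2)->W->(2,1)
  grid max=5 at (2,1)
Step 3: ant0:(2,2)->W->(2,1) | ant1:(2,0)->E->(2,1) | ant2:(2,1)->E->(2,2)
  grid max=8 at (2,1)

(2,1) (2,1) (2,2)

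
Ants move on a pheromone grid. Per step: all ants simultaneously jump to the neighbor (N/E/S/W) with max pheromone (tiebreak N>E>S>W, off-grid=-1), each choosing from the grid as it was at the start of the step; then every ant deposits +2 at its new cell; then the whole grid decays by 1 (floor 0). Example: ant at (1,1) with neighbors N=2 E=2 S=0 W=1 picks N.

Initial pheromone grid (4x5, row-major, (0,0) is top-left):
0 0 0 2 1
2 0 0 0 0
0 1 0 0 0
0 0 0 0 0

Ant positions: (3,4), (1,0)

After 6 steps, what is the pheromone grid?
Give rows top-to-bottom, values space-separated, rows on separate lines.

After step 1: ants at (2,4),(0,0)
  1 0 0 1 0
  1 0 0 0 0
  0 0 0 0 1
  0 0 0 0 0
After step 2: ants at (1,4),(1,0)
  0 0 0 0 0
  2 0 0 0 1
  0 0 0 0 0
  0 0 0 0 0
After step 3: ants at (0,4),(0,0)
  1 0 0 0 1
  1 0 0 0 0
  0 0 0 0 0
  0 0 0 0 0
After step 4: ants at (1,4),(1,0)
  0 0 0 0 0
  2 0 0 0 1
  0 0 0 0 0
  0 0 0 0 0
After step 5: ants at (0,4),(0,0)
  1 0 0 0 1
  1 0 0 0 0
  0 0 0 0 0
  0 0 0 0 0
After step 6: ants at (1,4),(1,0)
  0 0 0 0 0
  2 0 0 0 1
  0 0 0 0 0
  0 0 0 0 0

0 0 0 0 0
2 0 0 0 1
0 0 0 0 0
0 0 0 0 0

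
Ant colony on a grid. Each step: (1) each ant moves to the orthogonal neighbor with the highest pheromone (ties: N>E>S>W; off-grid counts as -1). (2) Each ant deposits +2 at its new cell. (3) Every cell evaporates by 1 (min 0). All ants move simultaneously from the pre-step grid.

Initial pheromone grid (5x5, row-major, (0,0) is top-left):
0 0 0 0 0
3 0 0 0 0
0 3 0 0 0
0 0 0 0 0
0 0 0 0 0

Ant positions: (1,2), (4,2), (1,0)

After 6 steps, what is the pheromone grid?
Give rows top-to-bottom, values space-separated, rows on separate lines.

After step 1: ants at (0,2),(3,2),(0,0)
  1 0 1 0 0
  2 0 0 0 0
  0 2 0 0 0
  0 0 1 0 0
  0 0 0 0 0
After step 2: ants at (0,3),(2,2),(1,0)
  0 0 0 1 0
  3 0 0 0 0
  0 1 1 0 0
  0 0 0 0 0
  0 0 0 0 0
After step 3: ants at (0,4),(2,1),(0,0)
  1 0 0 0 1
  2 0 0 0 0
  0 2 0 0 0
  0 0 0 0 0
  0 0 0 0 0
After step 4: ants at (1,4),(1,1),(1,0)
  0 0 0 0 0
  3 1 0 0 1
  0 1 0 0 0
  0 0 0 0 0
  0 0 0 0 0
After step 5: ants at (0,4),(1,0),(1,1)
  0 0 0 0 1
  4 2 0 0 0
  0 0 0 0 0
  0 0 0 0 0
  0 0 0 0 0
After step 6: ants at (1,4),(1,1),(1,0)
  0 0 0 0 0
  5 3 0 0 1
  0 0 0 0 0
  0 0 0 0 0
  0 0 0 0 0

0 0 0 0 0
5 3 0 0 1
0 0 0 0 0
0 0 0 0 0
0 0 0 0 0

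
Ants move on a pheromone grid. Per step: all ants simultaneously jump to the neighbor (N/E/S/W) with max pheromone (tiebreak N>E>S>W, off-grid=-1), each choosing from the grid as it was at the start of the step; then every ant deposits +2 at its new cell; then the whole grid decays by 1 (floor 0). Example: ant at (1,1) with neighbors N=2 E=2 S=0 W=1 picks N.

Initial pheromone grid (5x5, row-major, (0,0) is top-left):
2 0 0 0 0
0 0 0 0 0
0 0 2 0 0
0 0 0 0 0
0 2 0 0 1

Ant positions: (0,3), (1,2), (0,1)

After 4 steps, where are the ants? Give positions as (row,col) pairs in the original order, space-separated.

Step 1: ant0:(0,3)->E->(0,4) | ant1:(1,2)->S->(2,2) | ant2:(0,1)->W->(0,0)
  grid max=3 at (0,0)
Step 2: ant0:(0,4)->S->(1,4) | ant1:(2,2)->N->(1,2) | ant2:(0,0)->E->(0,1)
  grid max=2 at (0,0)
Step 3: ant0:(1,4)->N->(0,4) | ant1:(1,2)->S->(2,2) | ant2:(0,1)->W->(0,0)
  grid max=3 at (0,0)
Step 4: ant0:(0,4)->S->(1,4) | ant1:(2,2)->N->(1,2) | ant2:(0,0)->E->(0,1)
  grid max=2 at (0,0)

(1,4) (1,2) (0,1)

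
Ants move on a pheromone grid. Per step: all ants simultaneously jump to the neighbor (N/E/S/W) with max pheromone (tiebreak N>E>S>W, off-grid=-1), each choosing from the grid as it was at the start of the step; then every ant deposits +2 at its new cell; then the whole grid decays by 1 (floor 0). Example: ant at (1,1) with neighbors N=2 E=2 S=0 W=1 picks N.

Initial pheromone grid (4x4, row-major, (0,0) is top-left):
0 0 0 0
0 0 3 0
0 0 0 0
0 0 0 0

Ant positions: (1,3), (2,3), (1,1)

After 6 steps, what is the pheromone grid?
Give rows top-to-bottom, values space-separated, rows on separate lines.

After step 1: ants at (1,2),(1,3),(1,2)
  0 0 0 0
  0 0 6 1
  0 0 0 0
  0 0 0 0
After step 2: ants at (1,3),(1,2),(1,3)
  0 0 0 0
  0 0 7 4
  0 0 0 0
  0 0 0 0
After step 3: ants at (1,2),(1,3),(1,2)
  0 0 0 0
  0 0 10 5
  0 0 0 0
  0 0 0 0
After step 4: ants at (1,3),(1,2),(1,3)
  0 0 0 0
  0 0 11 8
  0 0 0 0
  0 0 0 0
After step 5: ants at (1,2),(1,3),(1,2)
  0 0 0 0
  0 0 14 9
  0 0 0 0
  0 0 0 0
After step 6: ants at (1,3),(1,2),(1,3)
  0 0 0 0
  0 0 15 12
  0 0 0 0
  0 0 0 0

0 0 0 0
0 0 15 12
0 0 0 0
0 0 0 0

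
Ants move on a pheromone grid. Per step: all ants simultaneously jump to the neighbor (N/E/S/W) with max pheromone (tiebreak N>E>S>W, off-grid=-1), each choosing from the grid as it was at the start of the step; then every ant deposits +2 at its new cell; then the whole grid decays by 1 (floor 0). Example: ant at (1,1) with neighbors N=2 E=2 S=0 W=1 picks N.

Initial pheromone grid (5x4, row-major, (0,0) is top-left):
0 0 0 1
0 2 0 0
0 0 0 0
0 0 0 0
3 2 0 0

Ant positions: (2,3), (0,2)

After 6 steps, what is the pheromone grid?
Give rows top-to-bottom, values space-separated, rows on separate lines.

After step 1: ants at (1,3),(0,3)
  0 0 0 2
  0 1 0 1
  0 0 0 0
  0 0 0 0
  2 1 0 0
After step 2: ants at (0,3),(1,3)
  0 0 0 3
  0 0 0 2
  0 0 0 0
  0 0 0 0
  1 0 0 0
After step 3: ants at (1,3),(0,3)
  0 0 0 4
  0 0 0 3
  0 0 0 0
  0 0 0 0
  0 0 0 0
After step 4: ants at (0,3),(1,3)
  0 0 0 5
  0 0 0 4
  0 0 0 0
  0 0 0 0
  0 0 0 0
After step 5: ants at (1,3),(0,3)
  0 0 0 6
  0 0 0 5
  0 0 0 0
  0 0 0 0
  0 0 0 0
After step 6: ants at (0,3),(1,3)
  0 0 0 7
  0 0 0 6
  0 0 0 0
  0 0 0 0
  0 0 0 0

0 0 0 7
0 0 0 6
0 0 0 0
0 0 0 0
0 0 0 0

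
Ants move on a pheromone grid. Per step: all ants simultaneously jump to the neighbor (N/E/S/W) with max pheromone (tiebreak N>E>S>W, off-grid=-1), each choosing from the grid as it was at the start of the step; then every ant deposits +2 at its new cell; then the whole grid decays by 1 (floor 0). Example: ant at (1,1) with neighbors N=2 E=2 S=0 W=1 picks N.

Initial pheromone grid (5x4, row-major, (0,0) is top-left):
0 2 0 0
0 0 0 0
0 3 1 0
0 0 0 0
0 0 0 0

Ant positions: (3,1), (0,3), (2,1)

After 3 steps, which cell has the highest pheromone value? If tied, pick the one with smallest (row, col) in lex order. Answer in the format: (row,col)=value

Step 1: ant0:(3,1)->N->(2,1) | ant1:(0,3)->S->(1,3) | ant2:(2,1)->E->(2,2)
  grid max=4 at (2,1)
Step 2: ant0:(2,1)->E->(2,2) | ant1:(1,3)->N->(0,3) | ant2:(2,2)->W->(2,1)
  grid max=5 at (2,1)
Step 3: ant0:(2,2)->W->(2,1) | ant1:(0,3)->S->(1,3) | ant2:(2,1)->E->(2,2)
  grid max=6 at (2,1)
Final grid:
  0 0 0 0
  0 0 0 1
  0 6 4 0
  0 0 0 0
  0 0 0 0
Max pheromone 6 at (2,1)

Answer: (2,1)=6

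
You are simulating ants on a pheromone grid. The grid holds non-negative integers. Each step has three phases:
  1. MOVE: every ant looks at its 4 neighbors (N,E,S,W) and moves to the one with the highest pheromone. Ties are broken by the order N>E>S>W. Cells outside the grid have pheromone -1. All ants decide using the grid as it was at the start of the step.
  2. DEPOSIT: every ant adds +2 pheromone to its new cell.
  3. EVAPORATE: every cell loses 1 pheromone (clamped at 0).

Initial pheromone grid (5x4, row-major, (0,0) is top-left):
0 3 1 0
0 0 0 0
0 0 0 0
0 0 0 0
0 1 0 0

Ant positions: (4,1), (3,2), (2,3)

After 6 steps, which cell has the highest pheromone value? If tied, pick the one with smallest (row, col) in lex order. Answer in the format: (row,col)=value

Answer: (0,3)=7

Derivation:
Step 1: ant0:(4,1)->N->(3,1) | ant1:(3,2)->N->(2,2) | ant2:(2,3)->N->(1,3)
  grid max=2 at (0,1)
Step 2: ant0:(3,1)->N->(2,1) | ant1:(2,2)->N->(1,2) | ant2:(1,3)->N->(0,3)
  grid max=1 at (0,1)
Step 3: ant0:(2,1)->N->(1,1) | ant1:(1,2)->N->(0,2) | ant2:(0,3)->S->(1,3)
  grid max=1 at (0,2)
Step 4: ant0:(1,1)->N->(0,1) | ant1:(0,2)->E->(0,3) | ant2:(1,3)->N->(0,3)
  grid max=3 at (0,3)
Step 5: ant0:(0,1)->E->(0,2) | ant1:(0,3)->S->(1,3) | ant2:(0,3)->S->(1,3)
  grid max=3 at (1,3)
Step 6: ant0:(0,2)->E->(0,3) | ant1:(1,3)->N->(0,3) | ant2:(1,3)->N->(0,3)
  grid max=7 at (0,3)
Final grid:
  0 0 0 7
  0 0 0 2
  0 0 0 0
  0 0 0 0
  0 0 0 0
Max pheromone 7 at (0,3)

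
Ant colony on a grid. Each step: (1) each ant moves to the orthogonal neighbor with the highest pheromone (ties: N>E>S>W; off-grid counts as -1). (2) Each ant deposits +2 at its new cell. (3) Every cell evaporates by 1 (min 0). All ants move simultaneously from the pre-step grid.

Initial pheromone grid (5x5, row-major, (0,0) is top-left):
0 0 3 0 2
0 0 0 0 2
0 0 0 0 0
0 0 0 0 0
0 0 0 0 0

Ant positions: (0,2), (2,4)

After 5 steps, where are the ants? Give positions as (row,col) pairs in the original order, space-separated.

Step 1: ant0:(0,2)->E->(0,3) | ant1:(2,4)->N->(1,4)
  grid max=3 at (1,4)
Step 2: ant0:(0,3)->W->(0,2) | ant1:(1,4)->N->(0,4)
  grid max=3 at (0,2)
Step 3: ant0:(0,2)->E->(0,3) | ant1:(0,4)->S->(1,4)
  grid max=3 at (1,4)
Step 4: ant0:(0,3)->W->(0,2) | ant1:(1,4)->N->(0,4)
  grid max=3 at (0,2)
Step 5: ant0:(0,2)->E->(0,3) | ant1:(0,4)->S->(1,4)
  grid max=3 at (1,4)

(0,3) (1,4)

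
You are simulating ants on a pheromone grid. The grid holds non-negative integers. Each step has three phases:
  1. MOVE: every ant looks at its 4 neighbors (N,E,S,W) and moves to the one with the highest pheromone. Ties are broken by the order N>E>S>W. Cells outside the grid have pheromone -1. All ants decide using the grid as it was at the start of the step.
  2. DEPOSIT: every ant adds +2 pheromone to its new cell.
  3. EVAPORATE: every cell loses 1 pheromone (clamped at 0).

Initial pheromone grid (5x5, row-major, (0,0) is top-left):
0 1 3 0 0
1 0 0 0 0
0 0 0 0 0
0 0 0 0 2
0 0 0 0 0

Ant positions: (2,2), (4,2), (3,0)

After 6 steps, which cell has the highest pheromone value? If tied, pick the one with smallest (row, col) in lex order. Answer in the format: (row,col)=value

Step 1: ant0:(2,2)->N->(1,2) | ant1:(4,2)->N->(3,2) | ant2:(3,0)->N->(2,0)
  grid max=2 at (0,2)
Step 2: ant0:(1,2)->N->(0,2) | ant1:(3,2)->N->(2,2) | ant2:(2,0)->N->(1,0)
  grid max=3 at (0,2)
Step 3: ant0:(0,2)->E->(0,3) | ant1:(2,2)->N->(1,2) | ant2:(1,0)->N->(0,0)
  grid max=2 at (0,2)
Step 4: ant0:(0,3)->W->(0,2) | ant1:(1,2)->N->(0,2) | ant2:(0,0)->E->(0,1)
  grid max=5 at (0,2)
Step 5: ant0:(0,2)->W->(0,1) | ant1:(0,2)->W->(0,1) | ant2:(0,1)->E->(0,2)
  grid max=6 at (0,2)
Step 6: ant0:(0,1)->E->(0,2) | ant1:(0,1)->E->(0,2) | ant2:(0,2)->W->(0,1)
  grid max=9 at (0,2)
Final grid:
  0 5 9 0 0
  0 0 0 0 0
  0 0 0 0 0
  0 0 0 0 0
  0 0 0 0 0
Max pheromone 9 at (0,2)

Answer: (0,2)=9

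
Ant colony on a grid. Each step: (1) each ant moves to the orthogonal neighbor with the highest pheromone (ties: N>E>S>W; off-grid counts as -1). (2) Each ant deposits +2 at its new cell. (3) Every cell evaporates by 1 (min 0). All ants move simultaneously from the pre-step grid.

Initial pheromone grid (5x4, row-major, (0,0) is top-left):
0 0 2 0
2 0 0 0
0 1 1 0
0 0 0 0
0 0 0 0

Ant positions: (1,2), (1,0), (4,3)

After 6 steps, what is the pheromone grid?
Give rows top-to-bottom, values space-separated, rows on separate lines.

After step 1: ants at (0,2),(0,0),(3,3)
  1 0 3 0
  1 0 0 0
  0 0 0 0
  0 0 0 1
  0 0 0 0
After step 2: ants at (0,3),(1,0),(2,3)
  0 0 2 1
  2 0 0 0
  0 0 0 1
  0 0 0 0
  0 0 0 0
After step 3: ants at (0,2),(0,0),(1,3)
  1 0 3 0
  1 0 0 1
  0 0 0 0
  0 0 0 0
  0 0 0 0
After step 4: ants at (0,3),(1,0),(0,3)
  0 0 2 3
  2 0 0 0
  0 0 0 0
  0 0 0 0
  0 0 0 0
After step 5: ants at (0,2),(0,0),(0,2)
  1 0 5 2
  1 0 0 0
  0 0 0 0
  0 0 0 0
  0 0 0 0
After step 6: ants at (0,3),(1,0),(0,3)
  0 0 4 5
  2 0 0 0
  0 0 0 0
  0 0 0 0
  0 0 0 0

0 0 4 5
2 0 0 0
0 0 0 0
0 0 0 0
0 0 0 0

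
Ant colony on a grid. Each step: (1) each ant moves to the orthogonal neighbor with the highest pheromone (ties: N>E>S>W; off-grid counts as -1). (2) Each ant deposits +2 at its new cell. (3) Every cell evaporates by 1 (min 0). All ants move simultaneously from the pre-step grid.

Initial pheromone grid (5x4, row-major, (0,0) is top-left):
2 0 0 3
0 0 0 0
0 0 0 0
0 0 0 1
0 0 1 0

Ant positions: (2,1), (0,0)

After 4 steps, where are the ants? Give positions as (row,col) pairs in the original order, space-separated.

Step 1: ant0:(2,1)->N->(1,1) | ant1:(0,0)->E->(0,1)
  grid max=2 at (0,3)
Step 2: ant0:(1,1)->N->(0,1) | ant1:(0,1)->S->(1,1)
  grid max=2 at (0,1)
Step 3: ant0:(0,1)->S->(1,1) | ant1:(1,1)->N->(0,1)
  grid max=3 at (0,1)
Step 4: ant0:(1,1)->N->(0,1) | ant1:(0,1)->S->(1,1)
  grid max=4 at (0,1)

(0,1) (1,1)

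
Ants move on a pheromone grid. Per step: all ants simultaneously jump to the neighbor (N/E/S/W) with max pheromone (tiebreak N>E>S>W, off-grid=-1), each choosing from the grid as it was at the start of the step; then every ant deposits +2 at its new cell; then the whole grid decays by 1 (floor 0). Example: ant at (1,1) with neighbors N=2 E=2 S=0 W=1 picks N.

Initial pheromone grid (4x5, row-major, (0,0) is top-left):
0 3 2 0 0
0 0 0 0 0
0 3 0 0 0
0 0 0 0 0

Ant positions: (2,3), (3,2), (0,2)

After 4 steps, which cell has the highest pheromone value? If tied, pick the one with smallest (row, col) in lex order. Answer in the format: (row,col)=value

Step 1: ant0:(2,3)->N->(1,3) | ant1:(3,2)->N->(2,2) | ant2:(0,2)->W->(0,1)
  grid max=4 at (0,1)
Step 2: ant0:(1,3)->N->(0,3) | ant1:(2,2)->W->(2,1) | ant2:(0,1)->E->(0,2)
  grid max=3 at (0,1)
Step 3: ant0:(0,3)->W->(0,2) | ant1:(2,1)->N->(1,1) | ant2:(0,2)->W->(0,1)
  grid max=4 at (0,1)
Step 4: ant0:(0,2)->W->(0,1) | ant1:(1,1)->N->(0,1) | ant2:(0,1)->E->(0,2)
  grid max=7 at (0,1)
Final grid:
  0 7 4 0 0
  0 0 0 0 0
  0 1 0 0 0
  0 0 0 0 0
Max pheromone 7 at (0,1)

Answer: (0,1)=7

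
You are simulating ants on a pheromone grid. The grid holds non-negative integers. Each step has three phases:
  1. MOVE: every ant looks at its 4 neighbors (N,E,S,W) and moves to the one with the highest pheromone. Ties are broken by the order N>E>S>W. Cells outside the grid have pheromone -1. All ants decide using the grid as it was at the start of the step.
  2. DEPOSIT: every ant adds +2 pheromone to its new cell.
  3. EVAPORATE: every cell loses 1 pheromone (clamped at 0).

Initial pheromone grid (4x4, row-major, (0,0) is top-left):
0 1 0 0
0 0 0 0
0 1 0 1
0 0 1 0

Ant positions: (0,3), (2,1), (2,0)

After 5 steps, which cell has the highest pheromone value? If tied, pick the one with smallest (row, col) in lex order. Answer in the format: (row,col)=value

Answer: (2,1)=6

Derivation:
Step 1: ant0:(0,3)->S->(1,3) | ant1:(2,1)->N->(1,1) | ant2:(2,0)->E->(2,1)
  grid max=2 at (2,1)
Step 2: ant0:(1,3)->N->(0,3) | ant1:(1,1)->S->(2,1) | ant2:(2,1)->N->(1,1)
  grid max=3 at (2,1)
Step 3: ant0:(0,3)->S->(1,3) | ant1:(2,1)->N->(1,1) | ant2:(1,1)->S->(2,1)
  grid max=4 at (2,1)
Step 4: ant0:(1,3)->N->(0,3) | ant1:(1,1)->S->(2,1) | ant2:(2,1)->N->(1,1)
  grid max=5 at (2,1)
Step 5: ant0:(0,3)->S->(1,3) | ant1:(2,1)->N->(1,1) | ant2:(1,1)->S->(2,1)
  grid max=6 at (2,1)
Final grid:
  0 0 0 0
  0 5 0 1
  0 6 0 0
  0 0 0 0
Max pheromone 6 at (2,1)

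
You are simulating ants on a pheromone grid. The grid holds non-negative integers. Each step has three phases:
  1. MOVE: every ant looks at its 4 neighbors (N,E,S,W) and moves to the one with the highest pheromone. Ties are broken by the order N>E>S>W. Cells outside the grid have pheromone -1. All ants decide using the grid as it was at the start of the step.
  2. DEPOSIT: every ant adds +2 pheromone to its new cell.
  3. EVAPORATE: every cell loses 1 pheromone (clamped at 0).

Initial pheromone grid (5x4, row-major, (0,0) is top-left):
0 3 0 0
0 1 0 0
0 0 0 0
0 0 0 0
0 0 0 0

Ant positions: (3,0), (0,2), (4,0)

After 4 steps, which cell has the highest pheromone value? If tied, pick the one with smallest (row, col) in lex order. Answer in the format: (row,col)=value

Answer: (2,0)=4

Derivation:
Step 1: ant0:(3,0)->N->(2,0) | ant1:(0,2)->W->(0,1) | ant2:(4,0)->N->(3,0)
  grid max=4 at (0,1)
Step 2: ant0:(2,0)->S->(3,0) | ant1:(0,1)->E->(0,2) | ant2:(3,0)->N->(2,0)
  grid max=3 at (0,1)
Step 3: ant0:(3,0)->N->(2,0) | ant1:(0,2)->W->(0,1) | ant2:(2,0)->S->(3,0)
  grid max=4 at (0,1)
Step 4: ant0:(2,0)->S->(3,0) | ant1:(0,1)->E->(0,2) | ant2:(3,0)->N->(2,0)
  grid max=4 at (2,0)
Final grid:
  0 3 1 0
  0 0 0 0
  4 0 0 0
  4 0 0 0
  0 0 0 0
Max pheromone 4 at (2,0)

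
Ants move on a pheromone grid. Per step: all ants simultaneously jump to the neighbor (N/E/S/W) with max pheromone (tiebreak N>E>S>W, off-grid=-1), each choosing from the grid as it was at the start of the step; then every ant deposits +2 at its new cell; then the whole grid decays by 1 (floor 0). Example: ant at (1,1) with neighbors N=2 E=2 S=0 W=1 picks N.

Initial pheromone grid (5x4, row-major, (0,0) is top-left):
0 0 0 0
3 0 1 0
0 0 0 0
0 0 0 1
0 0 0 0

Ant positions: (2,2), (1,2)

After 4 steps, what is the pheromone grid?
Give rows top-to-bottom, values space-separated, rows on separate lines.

After step 1: ants at (1,2),(0,2)
  0 0 1 0
  2 0 2 0
  0 0 0 0
  0 0 0 0
  0 0 0 0
After step 2: ants at (0,2),(1,2)
  0 0 2 0
  1 0 3 0
  0 0 0 0
  0 0 0 0
  0 0 0 0
After step 3: ants at (1,2),(0,2)
  0 0 3 0
  0 0 4 0
  0 0 0 0
  0 0 0 0
  0 0 0 0
After step 4: ants at (0,2),(1,2)
  0 0 4 0
  0 0 5 0
  0 0 0 0
  0 0 0 0
  0 0 0 0

0 0 4 0
0 0 5 0
0 0 0 0
0 0 0 0
0 0 0 0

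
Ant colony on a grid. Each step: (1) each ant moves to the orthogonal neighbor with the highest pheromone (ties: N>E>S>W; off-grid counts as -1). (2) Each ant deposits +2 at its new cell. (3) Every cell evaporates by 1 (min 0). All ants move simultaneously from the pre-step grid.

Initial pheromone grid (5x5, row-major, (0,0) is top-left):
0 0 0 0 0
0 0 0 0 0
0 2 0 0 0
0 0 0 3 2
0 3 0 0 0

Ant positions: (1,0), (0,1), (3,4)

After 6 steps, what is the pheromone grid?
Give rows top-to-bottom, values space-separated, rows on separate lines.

After step 1: ants at (0,0),(0,2),(3,3)
  1 0 1 0 0
  0 0 0 0 0
  0 1 0 0 0
  0 0 0 4 1
  0 2 0 0 0
After step 2: ants at (0,1),(0,3),(3,4)
  0 1 0 1 0
  0 0 0 0 0
  0 0 0 0 0
  0 0 0 3 2
  0 1 0 0 0
After step 3: ants at (0,2),(0,4),(3,3)
  0 0 1 0 1
  0 0 0 0 0
  0 0 0 0 0
  0 0 0 4 1
  0 0 0 0 0
After step 4: ants at (0,3),(1,4),(3,4)
  0 0 0 1 0
  0 0 0 0 1
  0 0 0 0 0
  0 0 0 3 2
  0 0 0 0 0
After step 5: ants at (0,4),(0,4),(3,3)
  0 0 0 0 3
  0 0 0 0 0
  0 0 0 0 0
  0 0 0 4 1
  0 0 0 0 0
After step 6: ants at (1,4),(1,4),(3,4)
  0 0 0 0 2
  0 0 0 0 3
  0 0 0 0 0
  0 0 0 3 2
  0 0 0 0 0

0 0 0 0 2
0 0 0 0 3
0 0 0 0 0
0 0 0 3 2
0 0 0 0 0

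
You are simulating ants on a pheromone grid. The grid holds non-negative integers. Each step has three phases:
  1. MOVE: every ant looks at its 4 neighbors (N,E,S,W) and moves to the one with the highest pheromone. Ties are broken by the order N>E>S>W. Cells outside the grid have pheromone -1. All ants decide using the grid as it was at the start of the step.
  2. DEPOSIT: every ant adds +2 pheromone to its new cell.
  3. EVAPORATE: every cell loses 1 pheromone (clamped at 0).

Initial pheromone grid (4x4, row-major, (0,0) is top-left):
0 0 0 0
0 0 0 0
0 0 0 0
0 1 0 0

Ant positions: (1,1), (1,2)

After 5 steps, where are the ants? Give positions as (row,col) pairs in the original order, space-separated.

Step 1: ant0:(1,1)->N->(0,1) | ant1:(1,2)->N->(0,2)
  grid max=1 at (0,1)
Step 2: ant0:(0,1)->E->(0,2) | ant1:(0,2)->W->(0,1)
  grid max=2 at (0,1)
Step 3: ant0:(0,2)->W->(0,1) | ant1:(0,1)->E->(0,2)
  grid max=3 at (0,1)
Step 4: ant0:(0,1)->E->(0,2) | ant1:(0,2)->W->(0,1)
  grid max=4 at (0,1)
Step 5: ant0:(0,2)->W->(0,1) | ant1:(0,1)->E->(0,2)
  grid max=5 at (0,1)

(0,1) (0,2)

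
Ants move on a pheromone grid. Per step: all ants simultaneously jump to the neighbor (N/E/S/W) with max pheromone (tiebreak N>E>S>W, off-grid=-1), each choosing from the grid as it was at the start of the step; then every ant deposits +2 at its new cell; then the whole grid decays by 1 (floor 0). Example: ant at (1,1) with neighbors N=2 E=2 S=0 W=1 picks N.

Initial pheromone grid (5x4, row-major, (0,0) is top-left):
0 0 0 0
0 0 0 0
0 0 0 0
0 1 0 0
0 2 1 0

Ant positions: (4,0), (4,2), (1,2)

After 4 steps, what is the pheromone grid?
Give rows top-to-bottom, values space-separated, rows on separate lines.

After step 1: ants at (4,1),(4,1),(0,2)
  0 0 1 0
  0 0 0 0
  0 0 0 0
  0 0 0 0
  0 5 0 0
After step 2: ants at (3,1),(3,1),(0,3)
  0 0 0 1
  0 0 0 0
  0 0 0 0
  0 3 0 0
  0 4 0 0
After step 3: ants at (4,1),(4,1),(1,3)
  0 0 0 0
  0 0 0 1
  0 0 0 0
  0 2 0 0
  0 7 0 0
After step 4: ants at (3,1),(3,1),(0,3)
  0 0 0 1
  0 0 0 0
  0 0 0 0
  0 5 0 0
  0 6 0 0

0 0 0 1
0 0 0 0
0 0 0 0
0 5 0 0
0 6 0 0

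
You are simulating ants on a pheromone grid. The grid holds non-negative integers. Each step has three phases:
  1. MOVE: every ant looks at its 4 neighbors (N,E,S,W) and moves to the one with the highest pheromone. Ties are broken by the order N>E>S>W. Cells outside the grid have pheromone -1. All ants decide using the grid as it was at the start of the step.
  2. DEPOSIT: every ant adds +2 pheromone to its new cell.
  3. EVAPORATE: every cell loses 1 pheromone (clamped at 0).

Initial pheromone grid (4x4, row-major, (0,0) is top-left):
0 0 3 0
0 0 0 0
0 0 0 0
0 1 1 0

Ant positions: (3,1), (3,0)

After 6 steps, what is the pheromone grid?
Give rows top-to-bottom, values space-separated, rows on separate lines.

After step 1: ants at (3,2),(3,1)
  0 0 2 0
  0 0 0 0
  0 0 0 0
  0 2 2 0
After step 2: ants at (3,1),(3,2)
  0 0 1 0
  0 0 0 0
  0 0 0 0
  0 3 3 0
After step 3: ants at (3,2),(3,1)
  0 0 0 0
  0 0 0 0
  0 0 0 0
  0 4 4 0
After step 4: ants at (3,1),(3,2)
  0 0 0 0
  0 0 0 0
  0 0 0 0
  0 5 5 0
After step 5: ants at (3,2),(3,1)
  0 0 0 0
  0 0 0 0
  0 0 0 0
  0 6 6 0
After step 6: ants at (3,1),(3,2)
  0 0 0 0
  0 0 0 0
  0 0 0 0
  0 7 7 0

0 0 0 0
0 0 0 0
0 0 0 0
0 7 7 0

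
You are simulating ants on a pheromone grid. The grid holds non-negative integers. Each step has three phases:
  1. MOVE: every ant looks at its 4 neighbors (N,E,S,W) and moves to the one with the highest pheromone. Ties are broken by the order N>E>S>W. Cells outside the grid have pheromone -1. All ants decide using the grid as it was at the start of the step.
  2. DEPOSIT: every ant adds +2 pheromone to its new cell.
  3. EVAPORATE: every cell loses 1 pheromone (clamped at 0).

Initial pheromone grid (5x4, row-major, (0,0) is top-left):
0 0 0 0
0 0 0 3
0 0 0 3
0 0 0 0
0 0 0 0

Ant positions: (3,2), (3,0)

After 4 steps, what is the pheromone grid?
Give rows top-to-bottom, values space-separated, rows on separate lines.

After step 1: ants at (2,2),(2,0)
  0 0 0 0
  0 0 0 2
  1 0 1 2
  0 0 0 0
  0 0 0 0
After step 2: ants at (2,3),(1,0)
  0 0 0 0
  1 0 0 1
  0 0 0 3
  0 0 0 0
  0 0 0 0
After step 3: ants at (1,3),(0,0)
  1 0 0 0
  0 0 0 2
  0 0 0 2
  0 0 0 0
  0 0 0 0
After step 4: ants at (2,3),(0,1)
  0 1 0 0
  0 0 0 1
  0 0 0 3
  0 0 0 0
  0 0 0 0

0 1 0 0
0 0 0 1
0 0 0 3
0 0 0 0
0 0 0 0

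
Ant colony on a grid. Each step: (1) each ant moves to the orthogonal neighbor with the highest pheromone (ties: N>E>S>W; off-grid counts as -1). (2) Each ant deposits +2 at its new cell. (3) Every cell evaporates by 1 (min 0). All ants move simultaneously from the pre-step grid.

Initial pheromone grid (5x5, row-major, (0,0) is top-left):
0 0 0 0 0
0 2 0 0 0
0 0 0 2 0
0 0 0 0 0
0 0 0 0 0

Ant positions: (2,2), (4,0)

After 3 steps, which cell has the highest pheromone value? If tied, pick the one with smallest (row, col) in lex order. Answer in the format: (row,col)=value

Answer: (2,3)=3

Derivation:
Step 1: ant0:(2,2)->E->(2,3) | ant1:(4,0)->N->(3,0)
  grid max=3 at (2,3)
Step 2: ant0:(2,3)->N->(1,3) | ant1:(3,0)->N->(2,0)
  grid max=2 at (2,3)
Step 3: ant0:(1,3)->S->(2,3) | ant1:(2,0)->N->(1,0)
  grid max=3 at (2,3)
Final grid:
  0 0 0 0 0
  1 0 0 0 0
  0 0 0 3 0
  0 0 0 0 0
  0 0 0 0 0
Max pheromone 3 at (2,3)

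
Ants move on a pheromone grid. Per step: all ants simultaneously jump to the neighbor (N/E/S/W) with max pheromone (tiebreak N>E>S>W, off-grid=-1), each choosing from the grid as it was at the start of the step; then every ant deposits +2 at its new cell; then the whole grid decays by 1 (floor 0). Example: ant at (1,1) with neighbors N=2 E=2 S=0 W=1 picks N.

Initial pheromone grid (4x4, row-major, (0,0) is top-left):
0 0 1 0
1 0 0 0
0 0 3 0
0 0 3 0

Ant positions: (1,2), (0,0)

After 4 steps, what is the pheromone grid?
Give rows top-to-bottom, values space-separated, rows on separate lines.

After step 1: ants at (2,2),(1,0)
  0 0 0 0
  2 0 0 0
  0 0 4 0
  0 0 2 0
After step 2: ants at (3,2),(0,0)
  1 0 0 0
  1 0 0 0
  0 0 3 0
  0 0 3 0
After step 3: ants at (2,2),(1,0)
  0 0 0 0
  2 0 0 0
  0 0 4 0
  0 0 2 0
After step 4: ants at (3,2),(0,0)
  1 0 0 0
  1 0 0 0
  0 0 3 0
  0 0 3 0

1 0 0 0
1 0 0 0
0 0 3 0
0 0 3 0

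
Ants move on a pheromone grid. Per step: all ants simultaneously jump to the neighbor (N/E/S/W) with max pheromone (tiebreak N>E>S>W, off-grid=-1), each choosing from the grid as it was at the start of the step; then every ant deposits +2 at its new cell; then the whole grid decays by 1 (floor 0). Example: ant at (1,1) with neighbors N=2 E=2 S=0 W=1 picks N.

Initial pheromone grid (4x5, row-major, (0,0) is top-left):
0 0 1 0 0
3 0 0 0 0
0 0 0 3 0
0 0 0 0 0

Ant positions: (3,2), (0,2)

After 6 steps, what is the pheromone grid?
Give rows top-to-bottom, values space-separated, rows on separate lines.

After step 1: ants at (2,2),(0,3)
  0 0 0 1 0
  2 0 0 0 0
  0 0 1 2 0
  0 0 0 0 0
After step 2: ants at (2,3),(0,4)
  0 0 0 0 1
  1 0 0 0 0
  0 0 0 3 0
  0 0 0 0 0
After step 3: ants at (1,3),(1,4)
  0 0 0 0 0
  0 0 0 1 1
  0 0 0 2 0
  0 0 0 0 0
After step 4: ants at (2,3),(1,3)
  0 0 0 0 0
  0 0 0 2 0
  0 0 0 3 0
  0 0 0 0 0
After step 5: ants at (1,3),(2,3)
  0 0 0 0 0
  0 0 0 3 0
  0 0 0 4 0
  0 0 0 0 0
After step 6: ants at (2,3),(1,3)
  0 0 0 0 0
  0 0 0 4 0
  0 0 0 5 0
  0 0 0 0 0

0 0 0 0 0
0 0 0 4 0
0 0 0 5 0
0 0 0 0 0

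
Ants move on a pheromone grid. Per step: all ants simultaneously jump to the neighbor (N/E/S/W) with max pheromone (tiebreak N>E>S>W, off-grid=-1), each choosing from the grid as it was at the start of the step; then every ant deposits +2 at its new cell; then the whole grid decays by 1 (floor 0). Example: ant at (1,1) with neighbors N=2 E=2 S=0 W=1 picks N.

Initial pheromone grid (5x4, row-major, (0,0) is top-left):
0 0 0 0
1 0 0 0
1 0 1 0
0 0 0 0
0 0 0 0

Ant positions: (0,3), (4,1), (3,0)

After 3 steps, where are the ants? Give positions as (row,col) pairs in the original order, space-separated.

Step 1: ant0:(0,3)->S->(1,3) | ant1:(4,1)->N->(3,1) | ant2:(3,0)->N->(2,0)
  grid max=2 at (2,0)
Step 2: ant0:(1,3)->N->(0,3) | ant1:(3,1)->N->(2,1) | ant2:(2,0)->N->(1,0)
  grid max=1 at (0,3)
Step 3: ant0:(0,3)->S->(1,3) | ant1:(2,1)->W->(2,0) | ant2:(1,0)->S->(2,0)
  grid max=4 at (2,0)

(1,3) (2,0) (2,0)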